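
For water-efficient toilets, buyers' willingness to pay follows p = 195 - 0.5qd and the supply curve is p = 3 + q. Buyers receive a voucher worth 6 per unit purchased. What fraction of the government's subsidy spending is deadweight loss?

DWL / government spending = 1/66

Pre-subsidy: 195 - 0.5q = 3 + q gives q* = 128 and p* = 131.
With the rebate, buyers effectively pay pb = ps − 6, where ps is the price sellers receive.
On the curves, pb = 195 - 0.5q and ps = 3 + q; the wedge ps − pb = 6 gives 3 + q − (195 - 0.5q) = 6, so q' = 132.
Then pb = 195 − 0.5·132 = 129 and ps = 3 + 1·132 = 135.
ΔCS = ½(128 + 132)(131 − 129) = 260; ΔPS = ½(128 + 132)(135 − 131) = 520.
Government spending = 6 × 132 = 792.
DWL = ½ × 6 × (132 − 128) = 12; fraction = 12 / 792 = 1/66.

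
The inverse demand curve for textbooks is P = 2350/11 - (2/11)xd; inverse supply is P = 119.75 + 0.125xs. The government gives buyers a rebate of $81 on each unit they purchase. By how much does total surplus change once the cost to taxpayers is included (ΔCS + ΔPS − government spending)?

Net change in total surplus = -$10692

Pre-subsidy: 2350/11 - (2/11)x = 119.75 + 0.125x gives x* = 306 and P* = 158.
With the rebate, buyers effectively pay Pb = Ps − 81, where Ps is the price sellers receive.
On the curves, Pb = 2350/11 - (2/11)x and Ps = 119.75 + 0.125x; the wedge Ps − Pb = 81 gives 119.75 + 0.125x − (2350/11 - (2/11)x) = 81, so x' = 570.
Then Pb = 2350/11 − (2/11)·570 = 110 and Ps = 119.75 + 0.125·570 = 191.
ΔCS = ½(306 + 570)(158 − 110) = 21024; ΔPS = ½(306 + 570)(191 − 158) = 14454.
Government spending = 81 × 570 = 46170.
Net change = 21024 + 14454 − 46170 = -10692. The loss equals the DWL triangle ½·81·264.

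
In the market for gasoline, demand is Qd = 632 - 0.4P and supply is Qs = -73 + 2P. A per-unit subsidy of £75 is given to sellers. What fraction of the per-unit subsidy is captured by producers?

Producer share = 1/6

Pre-subsidy: 632 - 0.4P = -73 + 2P gives P* = 293.75, Q* = 514.5.
With the subsidy, sellers receive Ps = Pb + 75 for each unit, where Pb is the price buyers pay.
Supply in terms of Pb becomes Qs = -73 + 2(Pb + 75) = 77 + 2Pb. Setting this equal to demand: 632 - 0.4Pb = 77 + 2Pb, so Pb = 231.25.
Sellers receive Ps = 231.25 + 75 = 306.25; Q' = 632 − 0.4·231.25 = 539.5.
Buyers' price falls by P* − Pb = 293.75 − 231.25 = 62.5; sellers' price rises by Ps − P* = 306.25 − 293.75 = 12.5.
So producers capture 12.5/75 = 1/6 of each unit of subsidy.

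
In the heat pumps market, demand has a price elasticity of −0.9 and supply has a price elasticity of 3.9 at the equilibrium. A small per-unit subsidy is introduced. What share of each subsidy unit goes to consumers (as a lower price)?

Consumer share = 0.8125

For a small subsidy around the equilibrium, the benefit split depends on the relative slopes, which at a point are proportional to the elasticities.
Buyer share = εs/(εs + |εd|) = 3.9/(3.9 + 0.9) = 0.8125; seller share = |εd|/(εs + |εd|) = 0.1875.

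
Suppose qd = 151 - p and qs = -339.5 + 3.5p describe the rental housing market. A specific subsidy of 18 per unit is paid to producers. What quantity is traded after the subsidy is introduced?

q' = 56

Pre-subsidy: 151 - p = -339.5 + 3.5p gives p* = 109, q* = 42.
With the subsidy, sellers receive ps = pb + 18 for each unit, where pb is the price buyers pay.
Supply in terms of pb becomes qs = -339.5 + 3.5(pb + 18) = -276.5 + 3.5pb. Setting this equal to demand: 151 - pb = -276.5 + 3.5pb, so pb = 95.
Sellers receive ps = 95 + 18 = 113; q' = 151 − 1·95 = 56.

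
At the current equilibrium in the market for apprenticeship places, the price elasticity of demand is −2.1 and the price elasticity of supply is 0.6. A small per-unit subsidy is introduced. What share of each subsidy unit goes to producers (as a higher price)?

For a small subsidy around the equilibrium, the benefit split depends on the relative slopes, which at a point are proportional to the elasticities.
Buyer share = εs/(εs + |εd|) = 0.6/(0.6 + 2.1) = 2/9; seller share = |εd|/(εs + |εd|) = 7/9.
So producers capture 7/9 of the subsidy.

Producer share = 7/9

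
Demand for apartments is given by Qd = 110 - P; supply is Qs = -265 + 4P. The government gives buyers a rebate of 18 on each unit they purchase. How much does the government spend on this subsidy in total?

Government cost = 889.2

Pre-subsidy: 110 - P = -265 + 4P gives P* = 75, Q* = 35.
With the rebate, buyers effectively pay Pb = Ps − 18, where Ps is the price sellers receive.
Demand in terms of Ps becomes Qd = 110 − 1(Ps − 18) = 128 - Ps. Setting this equal to supply: 128 - Ps = -265 + 4Ps, so Ps = 78.6.
Buyers pay Pb = 78.6 − 18 = 60.6; Q' = -265 + 4·78.6 = 49.4.
Government outlay = subsidy × quantity = 18 × 49.4 = 889.2.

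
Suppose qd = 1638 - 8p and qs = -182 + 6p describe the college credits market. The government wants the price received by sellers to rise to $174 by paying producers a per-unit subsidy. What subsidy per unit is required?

Required subsidy s = $77 per unit

At a seller price of 174, quantity supplied is -182 + 6·174 = 862.
Buyers absorb 862 only when they pay pb with 1638 − 8·pb = 862, i.e. pb = 97.
s = ps − pb = 174 − 97 = 77.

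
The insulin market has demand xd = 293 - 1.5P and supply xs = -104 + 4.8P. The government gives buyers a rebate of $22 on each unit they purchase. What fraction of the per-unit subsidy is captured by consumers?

Pre-subsidy: 293 - 1.5P = -104 + 4.8P gives P* = 3970/63, x* = 4168/21.
With the rebate, buyers effectively pay Pb = Ps − 22, where Ps is the price sellers receive.
Demand in terms of Ps becomes xd = 293 − 1.5(Ps − 22) = 326 - 1.5Ps. Setting this equal to supply: 326 - 1.5Ps = -104 + 4.8Ps, so Ps = 4300/63.
Buyers pay Pb = 4300/63 − 22 = 2914/63; x' = -104 + 4.8·(4300/63) = 4696/21.
Buyers' price falls by P* − Pb = 3970/63 − 2914/63 = 352/21; sellers' price rises by Ps − P* = 4300/63 − 3970/63 = 110/21.
So consumers capture (352/21)/22 = 16/21 of each unit of subsidy.

Consumer share = 16/21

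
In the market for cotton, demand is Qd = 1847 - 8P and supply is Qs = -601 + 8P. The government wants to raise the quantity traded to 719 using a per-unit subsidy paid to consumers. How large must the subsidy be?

At Q = 719, invert demand for the buyer price: Pb = (1847 − 719)/8 = 141; invert supply for the seller price: Ps = (719 − (-601))/8 = 165.
The subsidy must fill the gap: s = Ps − Pb = 165 − 141 = 24.

Required subsidy s = 24 per unit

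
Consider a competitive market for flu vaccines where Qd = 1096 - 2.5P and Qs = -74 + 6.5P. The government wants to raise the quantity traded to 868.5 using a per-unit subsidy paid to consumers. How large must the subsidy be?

At Q = 868.5, invert demand for the buyer price: Pb = (1096 − 868.5)/2.5 = 91; invert supply for the seller price: Ps = (868.5 − (-74))/6.5 = 145.
The subsidy must fill the gap: s = Ps − Pb = 145 − 91 = 54.

Required subsidy s = 54 per unit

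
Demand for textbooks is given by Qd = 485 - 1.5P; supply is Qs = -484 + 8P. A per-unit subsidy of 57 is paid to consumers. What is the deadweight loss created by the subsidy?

Pre-subsidy: 485 - 1.5P = -484 + 8P gives P* = 102, Q* = 332.
With the rebate, buyers effectively pay Pb = Ps − 57, where Ps is the price sellers receive.
Demand in terms of Ps becomes Qd = 485 − 1.5(Ps − 57) = 570.5 - 1.5Ps. Setting this equal to supply: 570.5 - 1.5Ps = -484 + 8Ps, so Ps = 111.
Buyers pay Pb = 111 − 57 = 54; Q' = -484 + 8·111 = 404.
The subsidy expands output by 404 − 332 = 72 past the efficient level; on those units the gap between marginal cost and willingness to pay runs from 0 up to 57.
DWL = ½ × 57 × 72 = 2052.

Deadweight loss = 2052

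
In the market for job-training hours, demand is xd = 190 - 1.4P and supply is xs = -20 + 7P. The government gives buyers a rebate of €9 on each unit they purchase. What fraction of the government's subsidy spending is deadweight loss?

DWL / government spending = 21/662

Pre-subsidy: 190 - 1.4P = -20 + 7P gives P* = 25, x* = 155.
With the rebate, buyers effectively pay Pb = Ps − 9, where Ps is the price sellers receive.
Demand in terms of Ps becomes xd = 190 − 1.4(Ps − 9) = 202.6 - 1.4Ps. Setting this equal to supply: 202.6 - 1.4Ps = -20 + 7Ps, so Ps = 26.5.
Buyers pay Pb = 26.5 − 9 = 17.5; x' = -20 + 7·26.5 = 165.5.
ΔCS = ½(155 + 165.5)(25 − 17.5) = 1201.875; ΔPS = ½(155 + 165.5)(26.5 − 25) = 240.375.
Government spending = 9 × 165.5 = 1489.5.
DWL = ½ × 9 × (165.5 − 155) = 47.25; fraction = 47.25 / 1489.5 = 21/662.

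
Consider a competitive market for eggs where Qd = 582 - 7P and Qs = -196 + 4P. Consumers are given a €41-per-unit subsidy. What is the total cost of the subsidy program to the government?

Government cost = 86264/11

Pre-subsidy: 582 - 7P = -196 + 4P gives P* = 778/11, Q* = 956/11.
With the rebate, buyers effectively pay Pb = Ps − 41, where Ps is the price sellers receive.
Demand in terms of Ps becomes Qd = 582 − 7(Ps − 41) = 869 - 7Ps. Setting this equal to supply: 869 - 7Ps = -196 + 4Ps, so Ps = 1065/11.
Buyers pay Pb = 1065/11 − 41 = 614/11; Q' = -196 + 4·(1065/11) = 2104/11.
Government outlay = subsidy × quantity = 41 × 2104/11 = 86264/11.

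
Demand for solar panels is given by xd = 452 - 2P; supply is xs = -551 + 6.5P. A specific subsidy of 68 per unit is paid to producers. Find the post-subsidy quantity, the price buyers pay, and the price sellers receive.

x' = 320; buyers pay 66; sellers receive 134

Pre-subsidy: 452 - 2P = -551 + 6.5P gives P* = 118, x* = 216.
With the subsidy, sellers receive Ps = Pb + 68 for each unit, where Pb is the price buyers pay.
Supply in terms of Pb becomes xs = -551 + 6.5(Pb + 68) = -109 + 6.5Pb. Setting this equal to demand: 452 - 2Pb = -109 + 6.5Pb, so Pb = 66.
Sellers receive Ps = 66 + 68 = 134; x' = 452 − 2·66 = 320.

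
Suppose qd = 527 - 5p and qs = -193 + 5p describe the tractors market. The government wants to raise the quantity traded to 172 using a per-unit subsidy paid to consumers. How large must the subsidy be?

Required subsidy s = 2 per unit

At q = 172, invert demand for the buyer price: pb = (527 − 172)/5 = 71; invert supply for the seller price: ps = (172 − (-193))/5 = 73.
The subsidy must fill the gap: s = ps − pb = 73 − 71 = 2.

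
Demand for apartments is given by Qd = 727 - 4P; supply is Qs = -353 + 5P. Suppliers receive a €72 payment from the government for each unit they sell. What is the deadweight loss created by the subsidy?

Deadweight loss = €5760

Pre-subsidy: 727 - 4P = -353 + 5P gives P* = 120, Q* = 247.
With the subsidy, sellers receive Ps = Pb + 72 for each unit, where Pb is the price buyers pay.
Supply in terms of Pb becomes Qs = -353 + 5(Pb + 72) = 7 + 5Pb. Setting this equal to demand: 727 - 4Pb = 7 + 5Pb, so Pb = 80.
Sellers receive Ps = 80 + 72 = 152; Q' = 727 − 4·80 = 407.
The subsidy expands output by 407 − 247 = 160 past the efficient level; on those units the gap between marginal cost and willingness to pay runs from 0 up to 72.
DWL = ½ × 72 × 160 = 5760.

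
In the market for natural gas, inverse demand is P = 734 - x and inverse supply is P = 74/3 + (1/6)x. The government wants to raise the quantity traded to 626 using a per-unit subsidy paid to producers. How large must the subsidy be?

Required subsidy s = 21 per unit

At x = 626, from the demand curve buyers pay Pb = 734 − 1·626 = 108; from the supply curve sellers need Ps = 74/3 + (1/6)·626 = 129.
The subsidy must fill the gap: s = Ps − Pb = 129 − 108 = 21.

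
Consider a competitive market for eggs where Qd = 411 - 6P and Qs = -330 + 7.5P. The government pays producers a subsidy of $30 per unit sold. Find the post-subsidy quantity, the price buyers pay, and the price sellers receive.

Pre-subsidy: 411 - 6P = -330 + 7.5P gives P* = 494/9, Q* = 245/3.
With the subsidy, sellers receive Ps = Pb + 30 for each unit, where Pb is the price buyers pay.
Supply in terms of Pb becomes Qs = -330 + 7.5(Pb + 30) = -105 + 7.5Pb. Setting this equal to demand: 411 - 6Pb = -105 + 7.5Pb, so Pb = 344/9.
Sellers receive Ps = 344/9 + 30 = 614/9; Q' = 411 − 6·(344/9) = 545/3.

Q' = 545/3; buyers pay 344/9; sellers receive 614/9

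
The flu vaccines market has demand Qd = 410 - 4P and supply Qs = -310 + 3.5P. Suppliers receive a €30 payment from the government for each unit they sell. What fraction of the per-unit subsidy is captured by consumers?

Consumer share = 7/15

Pre-subsidy: 410 - 4P = -310 + 3.5P gives P* = 96, Q* = 26.
With the subsidy, sellers receive Ps = Pb + 30 for each unit, where Pb is the price buyers pay.
Supply in terms of Pb becomes Qs = -310 + 3.5(Pb + 30) = -205 + 3.5Pb. Setting this equal to demand: 410 - 4Pb = -205 + 3.5Pb, so Pb = 82.
Sellers receive Ps = 82 + 30 = 112; Q' = 410 − 4·82 = 82.
Buyers' price falls by P* − Pb = 96 − 82 = 14; sellers' price rises by Ps − P* = 112 − 96 = 16.
So consumers capture 14/30 = 7/15 of each unit of subsidy.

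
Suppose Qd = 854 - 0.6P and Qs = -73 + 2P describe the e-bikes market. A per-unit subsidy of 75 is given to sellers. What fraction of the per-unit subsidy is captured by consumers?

Consumer share = 10/13

Pre-subsidy: 854 - 0.6P = -73 + 2P gives P* = 4635/13, Q* = 8321/13.
With the subsidy, sellers receive Ps = Pb + 75 for each unit, where Pb is the price buyers pay.
Supply in terms of Pb becomes Qs = -73 + 2(Pb + 75) = 77 + 2Pb. Setting this equal to demand: 854 - 0.6Pb = 77 + 2Pb, so Pb = 3885/13.
Sellers receive Ps = 3885/13 + 75 = 4860/13; Q' = 854 − 0.6·(3885/13) = 8771/13.
Buyers' price falls by P* − Pb = 4635/13 − 3885/13 = 750/13; sellers' price rises by Ps − P* = 4860/13 − 4635/13 = 225/13.
So consumers capture (750/13)/75 = 10/13 of each unit of subsidy.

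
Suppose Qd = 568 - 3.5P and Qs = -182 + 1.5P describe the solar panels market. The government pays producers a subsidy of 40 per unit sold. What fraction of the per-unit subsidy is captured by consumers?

Pre-subsidy: 568 - 3.5P = -182 + 1.5P gives P* = 150, Q* = 43.
With the subsidy, sellers receive Ps = Pb + 40 for each unit, where Pb is the price buyers pay.
Supply in terms of Pb becomes Qs = -182 + 1.5(Pb + 40) = -122 + 1.5Pb. Setting this equal to demand: 568 - 3.5Pb = -122 + 1.5Pb, so Pb = 138.
Sellers receive Ps = 138 + 40 = 178; Q' = 568 − 3.5·138 = 85.
Buyers' price falls by P* − Pb = 150 − 138 = 12; sellers' price rises by Ps − P* = 178 − 150 = 28.
So consumers capture 12/40 = 0.3 of each unit of subsidy.

Consumer share = 0.3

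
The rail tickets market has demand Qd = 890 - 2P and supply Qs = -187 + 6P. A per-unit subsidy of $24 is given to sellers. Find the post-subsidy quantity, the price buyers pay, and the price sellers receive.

Pre-subsidy: 890 - 2P = -187 + 6P gives P* = 134.625, Q* = 620.75.
With the subsidy, sellers receive Ps = Pb + 24 for each unit, where Pb is the price buyers pay.
Supply in terms of Pb becomes Qs = -187 + 6(Pb + 24) = -43 + 6Pb. Setting this equal to demand: 890 - 2Pb = -43 + 6Pb, so Pb = 116.625.
Sellers receive Ps = 116.625 + 24 = 140.625; Q' = 890 − 2·116.625 = 656.75.

Q' = 656.75; buyers pay $116.625; sellers receive $140.625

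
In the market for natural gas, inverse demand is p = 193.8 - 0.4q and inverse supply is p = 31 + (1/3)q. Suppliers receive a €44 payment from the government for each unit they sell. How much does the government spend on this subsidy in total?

Pre-subsidy: 193.8 - 0.4q = 31 + (1/3)q gives q* = 222 and p* = 105.
With the subsidy, sellers receive ps = pb + 44 for each unit, where pb is the price buyers pay.
On the curves, pb = 193.8 - 0.4q and ps = 31 + (1/3)q; the wedge ps − pb = 44 gives 31 + (1/3)q − (193.8 - 0.4q) = 44, so q' = 282.
Then pb = 193.8 − 0.4·282 = 81 and ps = 31 + (1/3)·282 = 125.
Government outlay = subsidy × quantity = 44 × 282 = 12408.

Government cost = €12408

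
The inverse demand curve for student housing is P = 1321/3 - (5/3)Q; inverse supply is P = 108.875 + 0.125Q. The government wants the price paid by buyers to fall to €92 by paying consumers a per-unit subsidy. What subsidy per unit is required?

Required subsidy s = €43 per unit

At a buyer price of 92, quantity demanded is 264.2 − 0.6·92 = 209.
Sellers supply 209 only when they receive Ps = 108.875 + 0.125·209 = 135.
s = Ps − Pb = 135 − 92 = 43.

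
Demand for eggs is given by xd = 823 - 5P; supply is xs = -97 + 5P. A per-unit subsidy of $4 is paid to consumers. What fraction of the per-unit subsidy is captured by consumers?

Consumer share = 0.5

Pre-subsidy: 823 - 5P = -97 + 5P gives P* = 92, x* = 363.
With the rebate, buyers effectively pay Pb = Ps − 4, where Ps is the price sellers receive.
Demand in terms of Ps becomes xd = 823 − 5(Ps − 4) = 843 - 5Ps. Setting this equal to supply: 843 - 5Ps = -97 + 5Ps, so Ps = 94.
Buyers pay Pb = 94 − 4 = 90; x' = -97 + 5·94 = 373.
Buyers' price falls by P* − Pb = 92 − 90 = 2; sellers' price rises by Ps − P* = 94 − 92 = 2.
So consumers capture 2/4 = 0.5 of each unit of subsidy.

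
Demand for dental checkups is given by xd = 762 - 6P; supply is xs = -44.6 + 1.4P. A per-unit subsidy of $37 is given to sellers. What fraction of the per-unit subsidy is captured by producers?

Producer share = 30/37

Pre-subsidy: 762 - 6P = -44.6 + 1.4P gives P* = 109, x* = 108.
With the subsidy, sellers receive Ps = Pb + 37 for each unit, where Pb is the price buyers pay.
Supply in terms of Pb becomes xs = -44.6 + 1.4(Pb + 37) = 7.2 + 1.4Pb. Setting this equal to demand: 762 - 6Pb = 7.2 + 1.4Pb, so Pb = 102.
Sellers receive Ps = 102 + 37 = 139; x' = 762 − 6·102 = 150.
Buyers' price falls by P* − Pb = 109 − 102 = 7; sellers' price rises by Ps − P* = 139 − 109 = 30.
So producers capture 30/37 = 30/37 of each unit of subsidy.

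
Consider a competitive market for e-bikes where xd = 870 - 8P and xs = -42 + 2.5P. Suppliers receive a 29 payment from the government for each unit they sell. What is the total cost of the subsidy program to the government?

Pre-subsidy: 870 - 8P = -42 + 2.5P gives P* = 608/7, x* = 1226/7.
With the subsidy, sellers receive Ps = Pb + 29 for each unit, where Pb is the price buyers pay.
Supply in terms of Pb becomes xs = -42 + 2.5(Pb + 29) = 30.5 + 2.5Pb. Setting this equal to demand: 870 - 8Pb = 30.5 + 2.5Pb, so Pb = 1679/21.
Sellers receive Ps = 1679/21 + 29 = 2288/21; x' = 870 − 8·(1679/21) = 4838/21.
Government outlay = subsidy × quantity = 29 × 4838/21 = 140302/21.

Government cost = 140302/21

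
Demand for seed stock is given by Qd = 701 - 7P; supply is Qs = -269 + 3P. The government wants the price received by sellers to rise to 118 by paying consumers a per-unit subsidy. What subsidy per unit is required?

At a seller price of 118, quantity supplied is -269 + 3·118 = 85.
Buyers absorb 85 only when they pay Pb with 701 − 7·Pb = 85, i.e. Pb = 88.
s = Ps − Pb = 118 − 88 = 30.

Required subsidy s = 30 per unit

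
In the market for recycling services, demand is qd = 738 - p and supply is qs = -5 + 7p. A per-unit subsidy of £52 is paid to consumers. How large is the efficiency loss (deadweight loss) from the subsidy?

Pre-subsidy: 738 - p = -5 + 7p gives p* = 92.875, q* = 645.125.
With the rebate, buyers effectively pay pb = ps − 52, where ps is the price sellers receive.
Demand in terms of ps becomes qd = 738 − 1(ps − 52) = 790 - ps. Setting this equal to supply: 790 - ps = -5 + 7ps, so ps = 99.375.
Buyers pay pb = 99.375 − 52 = 47.375; q' = -5 + 7·99.375 = 690.625.
The subsidy expands output by 690.625 − 645.125 = 45.5 past the efficient level; on those units the gap between marginal cost and willingness to pay runs from 0 up to 52.
DWL = ½ × 52 × 45.5 = 1183.

Deadweight loss = £1183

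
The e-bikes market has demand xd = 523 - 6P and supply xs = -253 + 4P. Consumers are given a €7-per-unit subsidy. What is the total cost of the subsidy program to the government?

Pre-subsidy: 523 - 6P = -253 + 4P gives P* = 77.6, x* = 57.4.
With the rebate, buyers effectively pay Pb = Ps − 7, where Ps is the price sellers receive.
Demand in terms of Ps becomes xd = 523 − 6(Ps − 7) = 565 - 6Ps. Setting this equal to supply: 565 - 6Ps = -253 + 4Ps, so Ps = 81.8.
Buyers pay Pb = 81.8 − 7 = 74.8; x' = -253 + 4·81.8 = 74.2.
Government outlay = subsidy × quantity = 7 × 74.2 = 519.4.

Government cost = €519.4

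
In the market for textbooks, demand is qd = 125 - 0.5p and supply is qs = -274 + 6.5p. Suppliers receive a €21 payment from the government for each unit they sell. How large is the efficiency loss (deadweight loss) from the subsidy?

Pre-subsidy: 125 - 0.5p = -274 + 6.5p gives p* = 57, q* = 96.5.
With the subsidy, sellers receive ps = pb + 21 for each unit, where pb is the price buyers pay.
Supply in terms of pb becomes qs = -274 + 6.5(pb + 21) = -137.5 + 6.5pb. Setting this equal to demand: 125 - 0.5pb = -137.5 + 6.5pb, so pb = 37.5.
Sellers receive ps = 37.5 + 21 = 58.5; q' = 125 − 0.5·37.5 = 106.25.
The subsidy expands output by 106.25 − 96.5 = 9.75 past the efficient level; on those units the gap between marginal cost and willingness to pay runs from 0 up to 21.
DWL = ½ × 21 × 9.75 = 102.375.

Deadweight loss = €102.375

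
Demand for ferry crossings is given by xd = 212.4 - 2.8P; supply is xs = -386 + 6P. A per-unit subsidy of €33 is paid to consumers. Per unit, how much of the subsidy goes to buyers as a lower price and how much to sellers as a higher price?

Buyers gain €22.5 per unit; sellers gain €10.5 per unit

Pre-subsidy: 212.4 - 2.8P = -386 + 6P gives P* = 68, x* = 22.
With the rebate, buyers effectively pay Pb = Ps − 33, where Ps is the price sellers receive.
Demand in terms of Ps becomes xd = 212.4 − 2.8(Ps − 33) = 304.8 - 2.8Ps. Setting this equal to supply: 304.8 - 2.8Ps = -386 + 6Ps, so Ps = 78.5.
Buyers pay Pb = 78.5 − 33 = 45.5; x' = -386 + 6·78.5 = 85.
Buyers' price falls by P* − Pb = 68 − 45.5 = 22.5; sellers' price rises by Ps − P* = 78.5 − 68 = 10.5.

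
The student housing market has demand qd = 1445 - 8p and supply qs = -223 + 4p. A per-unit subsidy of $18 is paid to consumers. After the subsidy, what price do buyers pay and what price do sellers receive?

Buyers pay $133; sellers receive $151

Pre-subsidy: 1445 - 8p = -223 + 4p gives p* = 139, q* = 333.
With the rebate, buyers effectively pay pb = ps − 18, where ps is the price sellers receive.
Demand in terms of ps becomes qd = 1445 − 8(ps − 18) = 1589 - 8ps. Setting this equal to supply: 1589 - 8ps = -223 + 4ps, so ps = 151.
Buyers pay pb = 151 − 18 = 133; q' = -223 + 4·151 = 381.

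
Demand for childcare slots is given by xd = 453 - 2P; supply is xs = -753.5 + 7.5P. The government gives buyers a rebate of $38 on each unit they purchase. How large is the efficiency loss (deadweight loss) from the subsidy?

Deadweight loss = $1140

Pre-subsidy: 453 - 2P = -753.5 + 7.5P gives P* = 127, x* = 199.
With the rebate, buyers effectively pay Pb = Ps − 38, where Ps is the price sellers receive.
Demand in terms of Ps becomes xd = 453 − 2(Ps − 38) = 529 - 2Ps. Setting this equal to supply: 529 - 2Ps = -753.5 + 7.5Ps, so Ps = 135.
Buyers pay Pb = 135 − 38 = 97; x' = -753.5 + 7.5·135 = 259.
The subsidy expands output by 259 − 199 = 60 past the efficient level; on those units the gap between marginal cost and willingness to pay runs from 0 up to 38.
DWL = ½ × 38 × 60 = 1140.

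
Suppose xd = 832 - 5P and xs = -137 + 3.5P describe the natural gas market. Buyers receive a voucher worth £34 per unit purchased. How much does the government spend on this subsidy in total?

Government cost = £11288

Pre-subsidy: 832 - 5P = -137 + 3.5P gives P* = 114, x* = 262.
With the rebate, buyers effectively pay Pb = Ps − 34, where Ps is the price sellers receive.
Demand in terms of Ps becomes xd = 832 − 5(Ps − 34) = 1002 - 5Ps. Setting this equal to supply: 1002 - 5Ps = -137 + 3.5Ps, so Ps = 134.
Buyers pay Pb = 134 − 34 = 100; x' = -137 + 3.5·134 = 332.
Government outlay = subsidy × quantity = 34 × 332 = 11288.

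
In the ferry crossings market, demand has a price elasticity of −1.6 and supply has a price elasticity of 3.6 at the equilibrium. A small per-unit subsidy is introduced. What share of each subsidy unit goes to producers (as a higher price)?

For a small subsidy around the equilibrium, the benefit split depends on the relative slopes, which at a point are proportional to the elasticities.
Buyer share = εs/(εs + |εd|) = 3.6/(3.6 + 1.6) = 9/13; seller share = |εd|/(εs + |εd|) = 4/13.
So producers capture 4/13 of the subsidy.

Producer share = 4/13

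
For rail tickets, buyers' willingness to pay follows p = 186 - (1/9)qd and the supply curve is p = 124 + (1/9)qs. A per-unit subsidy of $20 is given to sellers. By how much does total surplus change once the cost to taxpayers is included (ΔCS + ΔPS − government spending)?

Net change in total surplus = -$900

Pre-subsidy: 186 - (1/9)q = 124 + (1/9)q gives q* = 279 and p* = 155.
With the subsidy, sellers receive ps = pb + 20 for each unit, where pb is the price buyers pay.
On the curves, pb = 186 - (1/9)q and ps = 124 + (1/9)q; the wedge ps − pb = 20 gives 124 + (1/9)q − (186 - (1/9)q) = 20, so q' = 369.
Then pb = 186 − (1/9)·369 = 145 and ps = 124 + (1/9)·369 = 165.
ΔCS = ½(279 + 369)(155 − 145) = 3240; ΔPS = ½(279 + 369)(165 − 155) = 3240.
Government spending = 20 × 369 = 7380.
Net change = 3240 + 3240 − 7380 = -900. The loss equals the DWL triangle ½·20·90.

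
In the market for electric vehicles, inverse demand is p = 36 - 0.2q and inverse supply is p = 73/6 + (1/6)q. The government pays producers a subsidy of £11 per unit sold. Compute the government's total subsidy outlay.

Pre-subsidy: 36 - 0.2q = 73/6 + (1/6)q gives q* = 65 and p* = 23.
With the subsidy, sellers receive ps = pb + 11 for each unit, where pb is the price buyers pay.
On the curves, pb = 36 - 0.2q and ps = 73/6 + (1/6)q; the wedge ps − pb = 11 gives 73/6 + (1/6)q − (36 - 0.2q) = 11, so q' = 95.
Then pb = 36 − 0.2·95 = 17 and ps = 73/6 + (1/6)·95 = 28.
Government outlay = subsidy × quantity = 11 × 95 = 1045.

Government cost = £1045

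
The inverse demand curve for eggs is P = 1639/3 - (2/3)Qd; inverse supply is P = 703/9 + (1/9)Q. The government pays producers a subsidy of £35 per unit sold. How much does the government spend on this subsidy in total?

Government cost = £22645

Pre-subsidy: 1639/3 - (2/3)Q = 703/9 + (1/9)Q gives Q* = 602 and P* = 145.
With the subsidy, sellers receive Ps = Pb + 35 for each unit, where Pb is the price buyers pay.
On the curves, Pb = 1639/3 - (2/3)Q and Ps = 703/9 + (1/9)Q; the wedge Ps − Pb = 35 gives 703/9 + (1/9)Q − (1639/3 - (2/3)Q) = 35, so Q' = 647.
Then Pb = 1639/3 − (2/3)·647 = 115 and Ps = 703/9 + (1/9)·647 = 150.
Government outlay = subsidy × quantity = 35 × 647 = 22645.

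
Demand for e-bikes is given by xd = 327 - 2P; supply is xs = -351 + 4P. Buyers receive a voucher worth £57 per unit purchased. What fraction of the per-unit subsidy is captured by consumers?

Consumer share = 2/3

Pre-subsidy: 327 - 2P = -351 + 4P gives P* = 113, x* = 101.
With the rebate, buyers effectively pay Pb = Ps − 57, where Ps is the price sellers receive.
Demand in terms of Ps becomes xd = 327 − 2(Ps − 57) = 441 - 2Ps. Setting this equal to supply: 441 - 2Ps = -351 + 4Ps, so Ps = 132.
Buyers pay Pb = 132 − 57 = 75; x' = -351 + 4·132 = 177.
Buyers' price falls by P* − Pb = 113 − 75 = 38; sellers' price rises by Ps − P* = 132 − 113 = 19.
So consumers capture 38/57 = 2/3 of each unit of subsidy.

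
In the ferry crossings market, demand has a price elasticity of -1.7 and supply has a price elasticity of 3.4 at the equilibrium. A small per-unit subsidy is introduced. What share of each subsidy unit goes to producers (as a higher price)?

For a small subsidy around the equilibrium, the benefit split depends on the relative slopes, which at a point are proportional to the elasticities.
Buyer share = εs/(εs + |εd|) = 3.4/(3.4 + 1.7) = 2/3; seller share = |εd|/(εs + |εd|) = 1/3.
So producers capture 1/3 of the subsidy.

Producer share = 1/3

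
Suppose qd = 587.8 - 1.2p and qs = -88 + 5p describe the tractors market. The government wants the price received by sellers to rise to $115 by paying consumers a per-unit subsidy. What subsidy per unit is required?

Required subsidy s = $31 per unit

At a seller price of 115, quantity supplied is -88 + 5·115 = 487.
Buyers absorb 487 only when they pay pb with 587.8 − 1.2·pb = 487, i.e. pb = 84.
s = ps − pb = 115 − 84 = 31.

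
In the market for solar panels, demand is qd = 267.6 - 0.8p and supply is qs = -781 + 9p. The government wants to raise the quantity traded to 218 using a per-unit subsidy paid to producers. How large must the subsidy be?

Required subsidy s = 49 per unit

At q = 218, invert demand for the buyer price: pb = (267.6 − 218)/0.8 = 62; invert supply for the seller price: ps = (218 − (-781))/9 = 111.
The subsidy must fill the gap: s = ps − pb = 111 − 62 = 49.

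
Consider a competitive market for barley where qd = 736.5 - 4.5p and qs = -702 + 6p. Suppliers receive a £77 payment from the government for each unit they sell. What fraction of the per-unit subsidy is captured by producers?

Pre-subsidy: 736.5 - 4.5p = -702 + 6p gives p* = 137, q* = 120.
With the subsidy, sellers receive ps = pb + 77 for each unit, where pb is the price buyers pay.
Supply in terms of pb becomes qs = -702 + 6(pb + 77) = -240 + 6pb. Setting this equal to demand: 736.5 - 4.5pb = -240 + 6pb, so pb = 93.
Sellers receive ps = 93 + 77 = 170; q' = 736.5 − 4.5·93 = 318.
Buyers' price falls by p* − pb = 137 − 93 = 44; sellers' price rises by ps − p* = 170 − 137 = 33.
So producers capture 33/77 = 3/7 of each unit of subsidy.

Producer share = 3/7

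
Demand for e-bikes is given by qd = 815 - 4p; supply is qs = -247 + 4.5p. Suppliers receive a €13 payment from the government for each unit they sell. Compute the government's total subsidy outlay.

Government cost = 75751/17

Pre-subsidy: 815 - 4p = -247 + 4.5p gives p* = 2124/17, q* = 5359/17.
With the subsidy, sellers receive ps = pb + 13 for each unit, where pb is the price buyers pay.
Supply in terms of pb becomes qs = -247 + 4.5(pb + 13) = -188.5 + 4.5pb. Setting this equal to demand: 815 - 4pb = -188.5 + 4.5pb, so pb = 2007/17.
Sellers receive ps = 2007/17 + 13 = 2228/17; q' = 815 − 4·(2007/17) = 5827/17.
Government outlay = subsidy × quantity = 13 × 5827/17 = 75751/17.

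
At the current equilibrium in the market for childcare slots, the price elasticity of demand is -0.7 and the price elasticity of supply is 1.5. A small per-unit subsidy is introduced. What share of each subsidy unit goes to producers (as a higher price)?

Producer share = 7/22

For a small subsidy around the equilibrium, the benefit split depends on the relative slopes, which at a point are proportional to the elasticities.
Buyer share = εs/(εs + |εd|) = 1.5/(1.5 + 0.7) = 15/22; seller share = |εd|/(εs + |εd|) = 7/22.
So producers capture 7/22 of the subsidy.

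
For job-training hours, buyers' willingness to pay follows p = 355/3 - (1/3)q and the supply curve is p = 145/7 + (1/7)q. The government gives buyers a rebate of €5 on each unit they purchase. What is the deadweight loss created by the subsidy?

Deadweight loss = €26.25

Pre-subsidy: 355/3 - (1/3)q = 145/7 + (1/7)q gives q* = 205 and p* = 50.
With the rebate, buyers effectively pay pb = ps − 5, where ps is the price sellers receive.
On the curves, pb = 355/3 - (1/3)q and ps = 145/7 + (1/7)q; the wedge ps − pb = 5 gives 145/7 + (1/7)q − (355/3 - (1/3)q) = 5, so q' = 215.5.
Then pb = 355/3 − (1/3)·215.5 = 46.5 and ps = 145/7 + (1/7)·215.5 = 51.5.
The subsidy expands output by 215.5 − 205 = 10.5 past the efficient level; on those units the gap between marginal cost and willingness to pay runs from 0 up to 5.
DWL = ½ × 5 × 10.5 = 26.25.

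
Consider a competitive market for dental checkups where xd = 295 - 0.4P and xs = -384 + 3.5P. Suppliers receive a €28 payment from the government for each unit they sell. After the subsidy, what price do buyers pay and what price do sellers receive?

Buyers pay 5810/39; sellers receive 6902/39

Pre-subsidy: 295 - 0.4P = -384 + 3.5P gives P* = 6790/39, x* = 8789/39.
With the subsidy, sellers receive Ps = Pb + 28 for each unit, where Pb is the price buyers pay.
Supply in terms of Pb becomes xs = -384 + 3.5(Pb + 28) = -286 + 3.5Pb. Setting this equal to demand: 295 - 0.4Pb = -286 + 3.5Pb, so Pb = 5810/39.
Sellers receive Ps = 5810/39 + 28 = 6902/39; x' = 295 − 0.4·(5810/39) = 9181/39.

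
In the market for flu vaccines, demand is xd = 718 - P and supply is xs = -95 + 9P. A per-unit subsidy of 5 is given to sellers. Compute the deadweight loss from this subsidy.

Deadweight loss = 11.25

Pre-subsidy: 718 - P = -95 + 9P gives P* = 81.3, x* = 636.7.
With the subsidy, sellers receive Ps = Pb + 5 for each unit, where Pb is the price buyers pay.
Supply in terms of Pb becomes xs = -95 + 9(Pb + 5) = -50 + 9Pb. Setting this equal to demand: 718 - Pb = -50 + 9Pb, so Pb = 76.8.
Sellers receive Ps = 76.8 + 5 = 81.8; x' = 718 − 1·76.8 = 641.2.
The subsidy expands output by 641.2 − 636.7 = 4.5 past the efficient level; on those units the gap between marginal cost and willingness to pay runs from 0 up to 5.
DWL = ½ × 5 × 4.5 = 11.25.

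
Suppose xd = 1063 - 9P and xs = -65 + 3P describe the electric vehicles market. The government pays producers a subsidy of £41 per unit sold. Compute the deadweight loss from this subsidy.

Pre-subsidy: 1063 - 9P = -65 + 3P gives P* = 94, x* = 217.
With the subsidy, sellers receive Ps = Pb + 41 for each unit, where Pb is the price buyers pay.
Supply in terms of Pb becomes xs = -65 + 3(Pb + 41) = 58 + 3Pb. Setting this equal to demand: 1063 - 9Pb = 58 + 3Pb, so Pb = 83.75.
Sellers receive Ps = 83.75 + 41 = 124.75; x' = 1063 − 9·83.75 = 309.25.
The subsidy expands output by 309.25 − 217 = 92.25 past the efficient level; on those units the gap between marginal cost and willingness to pay runs from 0 up to 41.
DWL = ½ × 41 × 92.25 = 1891.125.

Deadweight loss = £1891.125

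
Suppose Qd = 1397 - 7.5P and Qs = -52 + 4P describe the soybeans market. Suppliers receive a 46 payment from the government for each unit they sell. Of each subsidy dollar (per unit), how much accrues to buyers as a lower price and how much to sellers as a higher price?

Buyers gain 16 per unit; sellers gain 30 per unit

Pre-subsidy: 1397 - 7.5P = -52 + 4P gives P* = 126, Q* = 452.
With the subsidy, sellers receive Ps = Pb + 46 for each unit, where Pb is the price buyers pay.
Supply in terms of Pb becomes Qs = -52 + 4(Pb + 46) = 132 + 4Pb. Setting this equal to demand: 1397 - 7.5Pb = 132 + 4Pb, so Pb = 110.
Sellers receive Ps = 110 + 46 = 156; Q' = 1397 − 7.5·110 = 572.
Buyers' price falls by P* − Pb = 126 − 110 = 16; sellers' price rises by Ps − P* = 156 − 126 = 30.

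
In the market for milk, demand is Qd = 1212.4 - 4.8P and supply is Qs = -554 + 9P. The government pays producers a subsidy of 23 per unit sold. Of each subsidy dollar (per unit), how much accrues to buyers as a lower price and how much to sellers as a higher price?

Pre-subsidy: 1212.4 - 4.8P = -554 + 9P gives P* = 128, Q* = 598.
With the subsidy, sellers receive Ps = Pb + 23 for each unit, where Pb is the price buyers pay.
Supply in terms of Pb becomes Qs = -554 + 9(Pb + 23) = -347 + 9Pb. Setting this equal to demand: 1212.4 - 4.8Pb = -347 + 9Pb, so Pb = 113.
Sellers receive Ps = 113 + 23 = 136; Q' = 1212.4 − 4.8·113 = 670.
Buyers' price falls by P* − Pb = 128 − 113 = 15; sellers' price rises by Ps − P* = 136 − 128 = 8.

Buyers gain 15 per unit; sellers gain 8 per unit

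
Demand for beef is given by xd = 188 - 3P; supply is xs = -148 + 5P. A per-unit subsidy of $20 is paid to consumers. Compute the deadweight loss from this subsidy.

Pre-subsidy: 188 - 3P = -148 + 5P gives P* = 42, x* = 62.
With the rebate, buyers effectively pay Pb = Ps − 20, where Ps is the price sellers receive.
Demand in terms of Ps becomes xd = 188 − 3(Ps − 20) = 248 - 3Ps. Setting this equal to supply: 248 - 3Ps = -148 + 5Ps, so Ps = 49.5.
Buyers pay Pb = 49.5 − 20 = 29.5; x' = -148 + 5·49.5 = 99.5.
The subsidy expands output by 99.5 − 62 = 37.5 past the efficient level; on those units the gap between marginal cost and willingness to pay runs from 0 up to 20.
DWL = ½ × 20 × 37.5 = 375.

Deadweight loss = $375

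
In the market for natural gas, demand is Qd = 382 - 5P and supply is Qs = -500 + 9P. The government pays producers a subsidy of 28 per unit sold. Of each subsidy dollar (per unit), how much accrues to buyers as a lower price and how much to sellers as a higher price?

Pre-subsidy: 382 - 5P = -500 + 9P gives P* = 63, Q* = 67.
With the subsidy, sellers receive Ps = Pb + 28 for each unit, where Pb is the price buyers pay.
Supply in terms of Pb becomes Qs = -500 + 9(Pb + 28) = -248 + 9Pb. Setting this equal to demand: 382 - 5Pb = -248 + 9Pb, so Pb = 45.
Sellers receive Ps = 45 + 28 = 73; Q' = 382 − 5·45 = 157.
Buyers' price falls by P* − Pb = 63 − 45 = 18; sellers' price rises by Ps − P* = 73 − 63 = 10.

Buyers gain 18 per unit; sellers gain 10 per unit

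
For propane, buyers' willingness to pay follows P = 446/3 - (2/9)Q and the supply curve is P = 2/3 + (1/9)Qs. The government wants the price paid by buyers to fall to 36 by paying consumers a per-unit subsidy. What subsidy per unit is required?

At a buyer price of 36, quantity demanded is 669 − 4.5·36 = 507.
Sellers supply 507 only when they receive Ps = 2/3 + (1/9)·507 = 57.
s = Ps − Pb = 57 − 36 = 21.

Required subsidy s = 21 per unit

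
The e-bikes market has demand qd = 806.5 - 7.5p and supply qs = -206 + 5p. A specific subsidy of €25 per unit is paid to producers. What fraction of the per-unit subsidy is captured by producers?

Pre-subsidy: 806.5 - 7.5p = -206 + 5p gives p* = 81, q* = 199.
With the subsidy, sellers receive ps = pb + 25 for each unit, where pb is the price buyers pay.
Supply in terms of pb becomes qs = -206 + 5(pb + 25) = -81 + 5pb. Setting this equal to demand: 806.5 - 7.5pb = -81 + 5pb, so pb = 71.
Sellers receive ps = 71 + 25 = 96; q' = 806.5 − 7.5·71 = 274.
Buyers' price falls by p* − pb = 81 − 71 = 10; sellers' price rises by ps − p* = 96 − 81 = 15.
So producers capture 15/25 = 0.6 of each unit of subsidy.

Producer share = 0.6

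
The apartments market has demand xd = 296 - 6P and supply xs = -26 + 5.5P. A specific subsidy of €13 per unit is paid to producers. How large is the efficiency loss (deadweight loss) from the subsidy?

Pre-subsidy: 296 - 6P = -26 + 5.5P gives P* = 28, x* = 128.
With the subsidy, sellers receive Ps = Pb + 13 for each unit, where Pb is the price buyers pay.
Supply in terms of Pb becomes xs = -26 + 5.5(Pb + 13) = 45.5 + 5.5Pb. Setting this equal to demand: 296 - 6Pb = 45.5 + 5.5Pb, so Pb = 501/23.
Sellers receive Ps = 501/23 + 13 = 800/23; x' = 296 − 6·(501/23) = 3802/23.
The subsidy expands output by 3802/23 − 128 = 858/23 past the efficient level; on those units the gap between marginal cost and willingness to pay runs from 0 up to 13.
DWL = ½ × 13 × 858/23 = 5577/23.

Deadweight loss = 5577/23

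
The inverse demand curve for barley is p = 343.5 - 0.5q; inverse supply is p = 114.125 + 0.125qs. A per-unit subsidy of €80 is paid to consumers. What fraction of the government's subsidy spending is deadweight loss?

DWL / government spending = 64/495

Pre-subsidy: 343.5 - 0.5q = 114.125 + 0.125q gives q* = 367 and p* = 160.
With the rebate, buyers effectively pay pb = ps − 80, where ps is the price sellers receive.
On the curves, pb = 343.5 - 0.5q and ps = 114.125 + 0.125q; the wedge ps − pb = 80 gives 114.125 + 0.125q − (343.5 - 0.5q) = 80, so q' = 495.
Then pb = 343.5 − 0.5·495 = 96 and ps = 114.125 + 0.125·495 = 176.
ΔCS = ½(367 + 495)(160 − 96) = 27584; ΔPS = ½(367 + 495)(176 − 160) = 6896.
Government spending = 80 × 495 = 39600.
DWL = ½ × 80 × (495 − 367) = 5120; fraction = 5120 / 39600 = 64/495.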